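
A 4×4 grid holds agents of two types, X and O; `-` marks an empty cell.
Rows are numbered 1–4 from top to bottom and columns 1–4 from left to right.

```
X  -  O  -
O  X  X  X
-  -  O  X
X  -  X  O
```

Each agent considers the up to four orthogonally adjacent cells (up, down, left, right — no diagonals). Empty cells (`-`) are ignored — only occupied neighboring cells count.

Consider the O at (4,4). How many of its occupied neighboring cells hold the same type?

Occupied neighbors of (4,4): (3,4)=X, (4,3)=X.
Same type (O): 0 of 2.

0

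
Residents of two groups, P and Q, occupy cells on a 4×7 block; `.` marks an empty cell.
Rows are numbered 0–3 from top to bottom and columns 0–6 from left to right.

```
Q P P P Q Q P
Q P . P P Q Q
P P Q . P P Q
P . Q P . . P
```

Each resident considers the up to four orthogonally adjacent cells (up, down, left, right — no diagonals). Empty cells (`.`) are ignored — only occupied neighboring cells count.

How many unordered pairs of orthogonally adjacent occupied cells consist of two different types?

Scan each occupied cell's neighbors to the right and below so each pair is counted once.
Row 0: Q(0,0)–P(0,1)≠ Q(0,0)–Q(1,0)= P(0,1)–P(0,2)= P(0,1)–P(1,1)= P(0,2)–P(0,3)= P(0,3)–Q(0,4)≠ P(0,3)–P(1,3)= Q(0,4)–Q(0,5)= Q(0,4)–P(1,4)≠ Q(0,5)–P(0,6)≠ Q(0,5)–Q(1,5)= P(0,6)–Q(1,6)≠  → 5/12 unlike.
Row 1: Q(1,0)–P(1,1)≠ Q(1,0)–P(2,0)≠ P(1,1)–P(2,1)= P(1,3)–P(1,4)= P(1,4)–Q(1,5)≠ P(1,4)–P(2,4)= Q(1,5)–Q(1,6)= Q(1,5)–P(2,5)≠ Q(1,6)–Q(2,6)=  → 4/9 unlike.
Row 2: P(2,0)–P(2,1)= P(2,0)–P(3,0)= P(2,1)–Q(2,2)≠ Q(2,2)–Q(3,2)= P(2,4)–P(2,5)= P(2,5)–Q(2,6)≠ Q(2,6)–P(3,6)≠  → 3/7 unlike.
Row 3: Q(3,2)–P(3,3)≠  → 1/1 unlike.
Total adjacent occupied pairs: 29; unlike-type pairs: 13.

13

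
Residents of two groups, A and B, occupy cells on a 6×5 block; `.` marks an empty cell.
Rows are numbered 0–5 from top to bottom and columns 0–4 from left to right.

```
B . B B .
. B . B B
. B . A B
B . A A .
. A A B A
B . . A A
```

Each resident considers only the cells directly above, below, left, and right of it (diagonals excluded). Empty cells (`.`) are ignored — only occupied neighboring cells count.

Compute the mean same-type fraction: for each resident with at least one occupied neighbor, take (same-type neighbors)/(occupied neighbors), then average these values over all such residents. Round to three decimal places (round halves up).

Row 0: (0,0)B — no occupied neighbors · (0,2)B 1/1 · (0,3)B 2/2
Row 1: (1,1)B 1/1 · (1,3)B 2/3 · (1,4)B 2/2
Row 2: (2,1)B 1/1 · (2,3)A 1/3 · (2,4)B 1/2
Row 3: (3,0)B — no occupied neighbors · (3,2)A 2/2 · (3,3)A 2/3
Row 4: (4,1)A 1/1 · (4,2)A 2/3 · (4,3)B 0/4 · (4,4)A 1/2
Row 5: (5,0)B — no occupied neighbors · (5,3)A 1/2 · (5,4)A 2/2
Sum over 16 residents: 1/1 + 2/2 + 1/1 + 2/3 + 2/2 + 1/1 + 1/3 + 1/2 + 2/2 + 2/3 + 1/1 + 2/3 + 0/4 + 1/2 + 1/2 + 2/2 = 71/6; mean = 71/6 ÷ 16 = 71/96 = 0.739583… → 0.740.

0.740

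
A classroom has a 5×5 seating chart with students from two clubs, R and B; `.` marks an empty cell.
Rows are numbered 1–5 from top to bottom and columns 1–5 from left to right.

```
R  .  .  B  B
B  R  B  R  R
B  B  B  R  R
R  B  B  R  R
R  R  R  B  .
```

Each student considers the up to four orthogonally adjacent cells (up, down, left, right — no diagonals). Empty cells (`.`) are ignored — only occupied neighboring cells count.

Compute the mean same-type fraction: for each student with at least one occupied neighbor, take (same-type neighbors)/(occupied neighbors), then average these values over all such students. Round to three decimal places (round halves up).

0.527

(1,1)R 0/1
(1,4)B 1/2
(1,5)B 1/2
(2,1)B 1/3
(2,2)R 0/3
(2,3)B 1/3
(2,4)R 2/4
(2,5)R 2/3
(3,1)B 2/3
(3,2)B 3/4
(3,3)B 3/4
(3,4)R 3/4
(3,5)R 3/3
(4,1)R 1/3
(4,2)B 2/4
(4,3)B 2/4
(4,4)R 2/4
(4,5)R 2/2
(5,1)R 2/2
(5,2)R 2/3
(5,3)R 1/3
(5,4)B 0/2
Sum over 22 students: 0/1 + 1/2 + 1/2 + 1/3 + 0/3 + 1/3 + 2/4 + 2/3 + 2/3 + 3/4 + 3/4 + 3/4 + 3/3 + 1/3 + 2/4 + 2/4 + 2/4 + 2/2 + 2/2 + 2/3 + 1/3 + 0/2 = 139/12; mean = 139/12 ÷ 22 = 139/264 = 0.526515… → 0.527.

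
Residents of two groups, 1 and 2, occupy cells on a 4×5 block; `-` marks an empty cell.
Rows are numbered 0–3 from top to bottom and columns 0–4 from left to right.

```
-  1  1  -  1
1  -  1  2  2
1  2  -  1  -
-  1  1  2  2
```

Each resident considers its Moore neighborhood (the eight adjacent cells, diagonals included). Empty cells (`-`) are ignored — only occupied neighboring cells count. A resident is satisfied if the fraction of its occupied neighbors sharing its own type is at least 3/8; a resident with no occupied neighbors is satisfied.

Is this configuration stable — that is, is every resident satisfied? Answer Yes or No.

Row 0: (0,1)1 3/3 ✓ · (0,2)1 2/3 ✓ · (0,4)1 0/2 ✗
Row 1: (1,0)1 2/3 ✓ · (1,2)1 3/5 ✓ · (1,3)2 1/5 ✗ · (1,4)2 1/3 ✗
Row 2: (2,0)1 2/3 ✓ · (2,1)2 0/5 ✗ · (2,3)1 2/6 ✗
Row 3: (3,1)1 2/3 ✓ · (3,2)1 2/4 ✓ · (3,3)2 1/3 ✗ · (3,4)2 1/2 ✓
For instance (0,4) has only 0/2 same-type neighbors, below 3/8.

No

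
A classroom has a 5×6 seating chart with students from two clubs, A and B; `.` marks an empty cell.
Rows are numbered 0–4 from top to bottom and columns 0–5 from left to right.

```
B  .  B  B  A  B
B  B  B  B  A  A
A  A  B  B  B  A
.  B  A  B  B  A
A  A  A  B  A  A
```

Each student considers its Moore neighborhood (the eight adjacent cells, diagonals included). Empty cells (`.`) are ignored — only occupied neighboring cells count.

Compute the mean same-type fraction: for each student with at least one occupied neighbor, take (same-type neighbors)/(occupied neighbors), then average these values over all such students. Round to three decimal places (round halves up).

Row 0: (0,0)B 2/2 · (0,2)B 4/4 · (0,3)B 3/5 · (0,4)A 2/5 · (0,5)B 0/3
Row 1: (1,0)B 2/4 · (1,1)B 5/7 · (1,2)B 6/7 · (1,3)B 6/8 · (1,4)A 3/8 · (1,5)A 3/5
Row 2: (2,0)A 1/4 · (2,1)A 2/7 · (2,2)B 6/8 · (2,3)B 6/8 · (2,4)B 4/8 · (2,5)A 3/5
Row 3: (3,1)B 1/7 · (3,2)A 3/8 · (3,3)B 5/8 · (3,4)B 4/8 · (3,5)A 3/5
Row 4: (4,0)A 1/2 · (4,1)A 3/4 · (4,2)A 2/5 · (4,3)B 2/5 · (4,4)A 2/5 · (4,5)A 2/3
Sum over 28 students: 2/2 + 4/4 + 3/5 + 2/5 + 0/3 + 2/4 + 5/7 + 6/7 + 6/8 + 3/8 + 3/5 + 1/4 + 2/7 + 6/8 + 6/8 + 4/8 + 3/5 + 1/7 + 3/8 + 5/8 + 4/8 + 3/5 + 1/2 + 3/4 + 2/5 + 2/5 + 2/5 + 2/3 = 367/24; mean = 367/24 ÷ 28 = 367/672 = 0.546130… → 0.546.

0.546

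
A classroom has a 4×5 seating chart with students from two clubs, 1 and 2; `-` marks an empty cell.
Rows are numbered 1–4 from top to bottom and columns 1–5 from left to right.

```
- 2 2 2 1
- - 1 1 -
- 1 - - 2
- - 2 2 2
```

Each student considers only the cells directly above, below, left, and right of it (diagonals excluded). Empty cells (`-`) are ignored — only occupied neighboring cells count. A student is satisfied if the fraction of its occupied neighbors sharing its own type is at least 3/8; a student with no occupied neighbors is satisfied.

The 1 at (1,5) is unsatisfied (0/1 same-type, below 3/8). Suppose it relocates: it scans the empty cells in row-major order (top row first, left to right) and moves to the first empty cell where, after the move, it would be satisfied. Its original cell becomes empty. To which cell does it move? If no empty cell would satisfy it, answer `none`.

Vacating (1,5). Empty cells in order:
  (1,1): 0/1 same-type → still unsatisfied.
  (2,1): 0/0 same-type → satisfied — stop here.

(2,1)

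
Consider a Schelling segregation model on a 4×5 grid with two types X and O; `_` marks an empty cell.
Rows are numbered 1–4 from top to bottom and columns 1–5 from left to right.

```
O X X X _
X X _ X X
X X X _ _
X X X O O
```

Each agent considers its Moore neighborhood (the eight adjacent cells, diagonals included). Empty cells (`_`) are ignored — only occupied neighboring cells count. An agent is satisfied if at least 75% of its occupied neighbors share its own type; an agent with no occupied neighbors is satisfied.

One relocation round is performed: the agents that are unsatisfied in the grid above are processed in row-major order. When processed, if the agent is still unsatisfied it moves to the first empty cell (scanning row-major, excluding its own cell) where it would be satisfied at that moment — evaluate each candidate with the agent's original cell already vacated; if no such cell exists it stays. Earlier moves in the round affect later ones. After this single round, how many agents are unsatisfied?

Initially unsatisfied (in order): (1,1), (4,4).
  (1,1): no empty cell satisfies it; stays.
  (4,4): no empty cell satisfies it; stays.
Resulting grid:
O X X X _
X X _ X X
X X X _ _
X X X O O
Unsatisfied now: (1,1), (4,4).

2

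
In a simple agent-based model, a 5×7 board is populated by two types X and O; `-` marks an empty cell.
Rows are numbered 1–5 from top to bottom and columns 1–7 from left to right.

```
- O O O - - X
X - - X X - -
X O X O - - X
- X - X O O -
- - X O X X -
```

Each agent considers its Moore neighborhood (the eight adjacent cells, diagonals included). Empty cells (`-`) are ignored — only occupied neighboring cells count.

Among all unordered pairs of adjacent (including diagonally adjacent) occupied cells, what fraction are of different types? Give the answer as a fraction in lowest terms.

Scan each occupied cell's neighbors to the right and below (and the two forward diagonals) so each pair is counted once.
Row 1: O(1,2)–O(1,3)= O(1,2)–X(2,1)≠ O(1,3)–O(1,4)= O(1,3)–X(2,4)≠ O(1,4)–X(2,4)≠ O(1,4)–X(2,5)≠  → 4/6 unlike.
Row 2: X(2,1)–X(3,1)= X(2,1)–O(3,2)≠ X(2,4)–X(2,5)= X(2,4)–O(3,4)≠ X(2,4)–X(3,3)= X(2,5)–O(3,4)≠  → 3/6 unlike.
Row 3: X(3,1)–O(3,2)≠ X(3,1)–X(4,2)= O(3,2)–X(3,3)≠ O(3,2)–X(4,2)≠ X(3,3)–O(3,4)≠ X(3,3)–X(4,4)= X(3,3)–X(4,2)= O(3,4)–X(4,4)≠ O(3,4)–O(4,5)= X(3,7)–O(4,6)≠  → 6/10 unlike.
Row 4: X(4,2)–X(5,3)= X(4,4)–O(4,5)≠ X(4,4)–O(5,4)≠ X(4,4)–X(5,5)= X(4,4)–X(5,3)= O(4,5)–O(4,6)= O(4,5)–X(5,5)≠ O(4,5)–X(5,6)≠ O(4,5)–O(5,4)= O(4,6)–X(5,6)≠ O(4,6)–X(5,5)≠  → 6/11 unlike.
Row 5: X(5,3)–O(5,4)≠ O(5,4)–X(5,5)≠ X(5,5)–X(5,6)=  → 2/3 unlike.
Total adjacent occupied pairs: 36; unlike-type pairs: 21.
21/36 reduces to 7/12.

7/12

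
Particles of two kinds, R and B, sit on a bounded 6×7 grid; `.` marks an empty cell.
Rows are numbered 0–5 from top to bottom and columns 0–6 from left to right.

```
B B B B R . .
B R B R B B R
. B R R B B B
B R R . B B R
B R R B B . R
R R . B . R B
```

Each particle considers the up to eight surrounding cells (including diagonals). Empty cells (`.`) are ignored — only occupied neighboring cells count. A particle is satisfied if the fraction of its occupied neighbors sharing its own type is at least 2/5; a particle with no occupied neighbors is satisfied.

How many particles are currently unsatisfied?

(0,0)B 2/3 satisfied
(0,1)B 4/5 satisfied
(0,2)B 3/5 satisfied
(0,3)B 3/5 satisfied
(0,4)R 1/4 not
(1,0)B 3/4 satisfied
(1,1)R 1/7 not
(1,2)B 4/8 satisfied
(1,3)R 3/8 not
(1,4)B 4/7 satisfied
(1,5)B 4/6 satisfied
(1,6)R 0/3 not
(2,1)B 3/7 satisfied
(2,2)R 5/7 satisfied
(2,3)R 3/7 satisfied
(2,4)B 5/7 satisfied
(2,5)B 6/8 satisfied
(2,6)B 3/5 satisfied
(3,0)B 2/4 satisfied
(3,1)R 4/7 satisfied
(3,2)R 5/7 satisfied
(3,4)B 5/6 satisfied
(3,5)B 5/7 satisfied
(3,6)R 1/4 not
(4,0)B 1/5 not
(4,1)R 5/7 satisfied
(4,2)R 4/6 satisfied
(4,3)B 3/5 satisfied
(4,4)B 4/5 satisfied
(4,6)R 2/4 satisfied
(5,0)R 2/3 satisfied
(5,1)R 3/4 satisfied
(5,3)B 2/3 satisfied
(5,5)R 1/3 not
(5,6)B 0/2 not
Unsatisfied: (0,4), (1,1), (1,3), (1,6), (3,6), (4,0), (5,5), (5,6) — 8 in total.

8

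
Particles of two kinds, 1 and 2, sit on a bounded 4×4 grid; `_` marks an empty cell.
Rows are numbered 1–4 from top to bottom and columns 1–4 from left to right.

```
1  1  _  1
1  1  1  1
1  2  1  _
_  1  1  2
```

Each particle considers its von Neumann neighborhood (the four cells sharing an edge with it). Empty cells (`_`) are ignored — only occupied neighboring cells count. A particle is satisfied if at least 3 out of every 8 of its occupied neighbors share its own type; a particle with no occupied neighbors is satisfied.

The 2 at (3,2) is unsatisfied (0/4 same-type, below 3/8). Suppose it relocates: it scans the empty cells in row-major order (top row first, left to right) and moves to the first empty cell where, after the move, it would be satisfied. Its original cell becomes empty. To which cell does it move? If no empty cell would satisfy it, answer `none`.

none

Vacating (3,2). Empty cells in order:
  (1,3): 0/3 same-type → still unsatisfied.
  (3,4): 1/3 same-type → still unsatisfied.
  (4,1): 0/2 same-type → still unsatisfied.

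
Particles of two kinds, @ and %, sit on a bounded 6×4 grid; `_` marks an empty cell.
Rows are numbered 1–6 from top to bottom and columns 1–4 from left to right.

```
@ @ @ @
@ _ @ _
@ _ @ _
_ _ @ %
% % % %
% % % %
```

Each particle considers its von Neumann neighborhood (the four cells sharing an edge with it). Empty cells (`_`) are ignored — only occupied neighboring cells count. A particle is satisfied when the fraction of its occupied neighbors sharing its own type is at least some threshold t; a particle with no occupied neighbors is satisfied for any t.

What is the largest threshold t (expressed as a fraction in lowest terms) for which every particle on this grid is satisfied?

Row 1: (1,1)@ 2/2 · (1,2)@ 2/2 · (1,3)@ 3/3 · (1,4)@ 1/1
Row 2: (2,1)@ 2/2 · (2,3)@ 2/2
Row 3: (3,1)@ 1/1 · (3,3)@ 2/2
Row 4: (4,3)@ 1/3 · (4,4)% 1/2
Row 5: (5,1)% 2/2 · (5,2)% 3/3 · (5,3)% 3/4 · (5,4)% 3/3
Row 6: (6,1)% 2/2 · (6,2)% 3/3 · (6,3)% 3/3 · (6,4)% 2/2
The smallest same-type fraction is 1/3 at (4,3), which reduces to 1/3. Any threshold above that leaves this particle unsatisfied.

1/3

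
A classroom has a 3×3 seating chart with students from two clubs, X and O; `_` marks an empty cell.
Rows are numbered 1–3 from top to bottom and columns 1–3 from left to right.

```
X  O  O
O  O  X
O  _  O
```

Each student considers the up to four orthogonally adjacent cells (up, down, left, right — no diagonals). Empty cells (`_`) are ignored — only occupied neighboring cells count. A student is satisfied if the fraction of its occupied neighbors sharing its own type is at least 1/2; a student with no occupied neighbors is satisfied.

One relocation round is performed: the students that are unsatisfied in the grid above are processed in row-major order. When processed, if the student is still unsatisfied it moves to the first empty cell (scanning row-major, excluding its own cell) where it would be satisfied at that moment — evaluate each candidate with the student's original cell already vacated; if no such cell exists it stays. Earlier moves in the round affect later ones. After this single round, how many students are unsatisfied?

2

Initially unsatisfied (in order): (1,1), (2,3), (3,3).
  (1,1): no empty cell satisfies it; stays.
  (2,3): no empty cell satisfies it; stays.
  (3,3) → (3,2).
Resulting grid:
X O O
O O X
O O _
Unsatisfied now: (1,1), (2,3).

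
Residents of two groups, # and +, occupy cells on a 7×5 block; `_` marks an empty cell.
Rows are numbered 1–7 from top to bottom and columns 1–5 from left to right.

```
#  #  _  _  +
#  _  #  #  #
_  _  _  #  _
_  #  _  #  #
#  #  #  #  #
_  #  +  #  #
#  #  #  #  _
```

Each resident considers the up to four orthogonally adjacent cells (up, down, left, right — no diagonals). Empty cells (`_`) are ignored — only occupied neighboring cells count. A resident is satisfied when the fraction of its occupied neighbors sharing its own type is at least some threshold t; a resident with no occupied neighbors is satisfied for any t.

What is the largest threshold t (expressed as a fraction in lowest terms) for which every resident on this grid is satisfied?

Row 1: (1,1)# 2/2 · (1,2)# 1/1 · (1,5)+ 0/1
Row 2: (2,1)# 1/1 · (2,3)# 1/1 · (2,4)# 3/3 · (2,5)# 1/2
Row 3: (3,4)# 2/2
Row 4: (4,2)# 1/1 · (4,4)# 3/3 · (4,5)# 2/2
Row 5: (5,1)# 1/1 · (5,2)# 4/4 · (5,3)# 2/3 · (5,4)# 4/4 · (5,5)# 3/3
Row 6: (6,2)# 2/3 · (6,3)+ 0/4 · (6,4)# 3/4 · (6,5)# 2/2
Row 7: (7,1)# 1/1 · (7,2)# 3/3 · (7,3)# 2/3 · (7,4)# 2/2
The smallest same-type fraction is 0/1 at (1,5), which reduces to 0/1. Any threshold above that leaves this resident unsatisfied.

0/1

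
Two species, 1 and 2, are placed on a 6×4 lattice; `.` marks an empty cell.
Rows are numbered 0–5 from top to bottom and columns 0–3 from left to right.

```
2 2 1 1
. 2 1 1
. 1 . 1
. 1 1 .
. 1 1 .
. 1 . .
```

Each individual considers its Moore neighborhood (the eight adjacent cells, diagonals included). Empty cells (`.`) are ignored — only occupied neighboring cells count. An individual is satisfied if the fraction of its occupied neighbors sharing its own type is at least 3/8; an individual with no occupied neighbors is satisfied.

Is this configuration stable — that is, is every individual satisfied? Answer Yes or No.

Yes

(0,0)2 2/2 satisfied
(0,1)2 2/4 satisfied
(0,2)1 3/5 satisfied
(0,3)1 3/3 satisfied
(1,1)2 2/5 satisfied
(1,2)1 5/7 satisfied
(1,3)1 4/4 satisfied
(2,1)1 3/4 satisfied
(2,3)1 3/3 satisfied
(3,1)1 4/4 satisfied
(3,2)1 5/5 satisfied
(4,1)1 4/4 satisfied
(4,2)1 4/4 satisfied
(5,1)1 2/2 satisfied
All meet the threshold, so the configuration is stable.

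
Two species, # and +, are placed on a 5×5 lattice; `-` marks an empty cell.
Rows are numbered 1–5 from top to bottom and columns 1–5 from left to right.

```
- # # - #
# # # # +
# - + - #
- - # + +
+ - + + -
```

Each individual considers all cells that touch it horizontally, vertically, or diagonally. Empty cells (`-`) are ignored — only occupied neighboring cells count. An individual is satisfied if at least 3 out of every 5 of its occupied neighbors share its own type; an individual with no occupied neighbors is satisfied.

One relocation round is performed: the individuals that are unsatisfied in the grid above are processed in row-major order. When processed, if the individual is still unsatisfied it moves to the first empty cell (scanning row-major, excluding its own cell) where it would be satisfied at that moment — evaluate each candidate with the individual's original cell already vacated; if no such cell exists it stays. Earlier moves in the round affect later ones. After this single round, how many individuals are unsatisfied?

1

Initially unsatisfied (in order): (1,5), (2,5), (3,3), (3,5), (4,3).
  (1,5) → (1,1).
  (2,5) → (4,2).
  (3,3) → (4,1).
  (3,5) → (1,4).
  (4,3) → (1,5).
Resulting grid:
# # # # #
# # # # -
# - - - -
+ + - + +
+ - + + -
Unsatisfied now: (3,1).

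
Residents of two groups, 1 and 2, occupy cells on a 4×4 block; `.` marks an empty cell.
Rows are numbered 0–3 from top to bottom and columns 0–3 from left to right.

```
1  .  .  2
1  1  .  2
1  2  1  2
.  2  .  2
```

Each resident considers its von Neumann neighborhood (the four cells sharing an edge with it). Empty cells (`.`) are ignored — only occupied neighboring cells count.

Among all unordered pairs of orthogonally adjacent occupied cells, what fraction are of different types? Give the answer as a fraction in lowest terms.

Scan each occupied cell's neighbors to the right and below so each pair is counted once.
Row 0: 1(0,0)–1(1,0)= 2(0,3)–2(1,3)=  → 0/2 unlike.
Row 1: 1(1,0)–1(1,1)= 1(1,0)–1(2,0)= 1(1,1)–2(2,1)≠ 2(1,3)–2(2,3)=  → 1/4 unlike.
Row 2: 1(2,0)–2(2,1)≠ 2(2,1)–1(2,2)≠ 2(2,1)–2(3,1)= 1(2,2)–2(2,3)≠ 2(2,3)–2(3,3)=  → 3/5 unlike.
Total adjacent occupied pairs: 11; unlike-type pairs: 4.
4/11 is already in lowest terms.

4/11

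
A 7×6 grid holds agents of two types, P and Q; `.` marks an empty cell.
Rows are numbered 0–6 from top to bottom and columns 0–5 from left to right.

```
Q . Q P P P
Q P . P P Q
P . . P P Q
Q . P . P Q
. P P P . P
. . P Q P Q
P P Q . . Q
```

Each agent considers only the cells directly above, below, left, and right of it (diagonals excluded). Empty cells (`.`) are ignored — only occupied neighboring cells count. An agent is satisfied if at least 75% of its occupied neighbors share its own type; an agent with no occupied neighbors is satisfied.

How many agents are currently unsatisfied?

19

Row 0: (0,0)Q 1/1 ✓ · (0,2)Q 0/1 ✗ · (0,3)P 2/3 ✗ · (0,4)P 3/3 ✓ · (0,5)P 1/2 ✗
Row 1: (1,0)Q 1/3 ✗ · (1,1)P 0/1 ✗ · (1,3)P 3/3 ✓ · (1,4)P 3/4 ✓ · (1,5)Q 1/3 ✗
Row 2: (2,0)P 0/2 ✗ · (2,3)P 2/2 ✓ · (2,4)P 3/4 ✓ · (2,5)Q 2/3 ✗
Row 3: (3,0)Q 0/1 ✗ · (3,2)P 1/1 ✓ · (3,4)P 1/2 ✗ · (3,5)Q 1/3 ✗
Row 4: (4,1)P 1/1 ✓ · (4,2)P 4/4 ✓ · (4,3)P 1/2 ✗ · (4,5)P 0/2 ✗
Row 5: (5,2)P 1/3 ✗ · (5,3)Q 0/3 ✗ · (5,4)P 0/2 ✗ · (5,5)Q 1/3 ✗
Row 6: (6,0)P 1/1 ✓ · (6,1)P 1/2 ✗ · (6,2)Q 0/2 ✗ · (6,5)Q 1/1 ✓
Unsatisfied: (0,2), (0,3), (0,5), (1,0), (1,1), (1,5), (2,0), (2,5), (3,0), (3,4), (3,5), (4,3), (4,5), (5,2), (5,3), (5,4), (5,5), (6,1), (6,2) — 19 in total.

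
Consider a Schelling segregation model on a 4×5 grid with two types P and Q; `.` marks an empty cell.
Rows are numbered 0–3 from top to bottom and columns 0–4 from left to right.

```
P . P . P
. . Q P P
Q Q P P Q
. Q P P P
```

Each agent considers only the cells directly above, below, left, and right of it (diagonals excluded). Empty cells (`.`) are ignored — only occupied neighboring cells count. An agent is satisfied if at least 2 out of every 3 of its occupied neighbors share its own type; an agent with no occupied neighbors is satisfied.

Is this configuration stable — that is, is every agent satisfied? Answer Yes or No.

No

(0,0)P 0/0 satisfied
(0,2)P 0/1 not
(0,4)P 1/1 satisfied
(1,2)Q 0/3 not
(1,3)P 2/3 satisfied
(1,4)P 2/3 satisfied
(2,0)Q 1/1 satisfied
(2,1)Q 2/3 satisfied
(2,2)P 2/4 not
(2,3)P 3/4 satisfied
(2,4)Q 0/3 not
(3,1)Q 1/2 not
(3,2)P 2/3 satisfied
(3,3)P 3/3 satisfied
(3,4)P 1/2 not
For instance (0,2) has only 0/1 same-type neighbors, below 2/3.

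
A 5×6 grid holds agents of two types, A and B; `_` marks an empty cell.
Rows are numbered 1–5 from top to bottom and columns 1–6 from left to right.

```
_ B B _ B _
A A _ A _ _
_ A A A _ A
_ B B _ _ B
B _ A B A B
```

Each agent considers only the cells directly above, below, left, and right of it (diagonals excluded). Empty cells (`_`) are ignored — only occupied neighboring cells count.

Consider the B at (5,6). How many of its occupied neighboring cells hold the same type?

1

Occupied neighbors of (5,6): (4,6)=B, (5,5)=A.
Same type (B): 1 of 2.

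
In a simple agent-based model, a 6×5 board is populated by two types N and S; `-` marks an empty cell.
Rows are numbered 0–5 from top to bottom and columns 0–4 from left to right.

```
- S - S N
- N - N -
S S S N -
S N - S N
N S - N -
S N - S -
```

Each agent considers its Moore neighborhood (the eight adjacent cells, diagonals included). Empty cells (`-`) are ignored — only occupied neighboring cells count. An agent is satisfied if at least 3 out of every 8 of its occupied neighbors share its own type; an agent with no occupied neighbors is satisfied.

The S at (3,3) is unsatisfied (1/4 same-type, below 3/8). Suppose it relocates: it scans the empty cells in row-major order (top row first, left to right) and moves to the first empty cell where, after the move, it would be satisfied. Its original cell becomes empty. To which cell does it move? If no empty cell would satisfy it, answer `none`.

Vacating (3,3). Empty cells in order:
  (0,0): 1/2 same-type → satisfied — stop here.

(0,0)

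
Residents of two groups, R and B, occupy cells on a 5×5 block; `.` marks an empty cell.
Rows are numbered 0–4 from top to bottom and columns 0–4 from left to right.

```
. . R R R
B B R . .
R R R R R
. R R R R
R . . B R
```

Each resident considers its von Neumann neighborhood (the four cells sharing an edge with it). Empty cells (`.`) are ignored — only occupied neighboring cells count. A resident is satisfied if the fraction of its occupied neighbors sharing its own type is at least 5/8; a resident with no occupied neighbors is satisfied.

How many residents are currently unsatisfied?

5

Row 0: (0,2)R 2/2 ok · (0,3)R 2/2 ok · (0,4)R 1/1 ok
Row 1: (1,0)B 1/2 unhappy · (1,1)B 1/3 unhappy · (1,2)R 2/3 ok
Row 2: (2,0)R 1/2 unhappy · (2,1)R 3/4 ok · (2,2)R 4/4 ok · (2,3)R 3/3 ok · (2,4)R 2/2 ok
Row 3: (3,1)R 2/2 ok · (3,2)R 3/3 ok · (3,3)R 3/4 ok · (3,4)R 3/3 ok
Row 4: (4,0)R 0/0 ok · (4,3)B 0/2 unhappy · (4,4)R 1/2 unhappy
Unsatisfied: (1,0), (1,1), (2,0), (4,3), (4,4) — 5 in total.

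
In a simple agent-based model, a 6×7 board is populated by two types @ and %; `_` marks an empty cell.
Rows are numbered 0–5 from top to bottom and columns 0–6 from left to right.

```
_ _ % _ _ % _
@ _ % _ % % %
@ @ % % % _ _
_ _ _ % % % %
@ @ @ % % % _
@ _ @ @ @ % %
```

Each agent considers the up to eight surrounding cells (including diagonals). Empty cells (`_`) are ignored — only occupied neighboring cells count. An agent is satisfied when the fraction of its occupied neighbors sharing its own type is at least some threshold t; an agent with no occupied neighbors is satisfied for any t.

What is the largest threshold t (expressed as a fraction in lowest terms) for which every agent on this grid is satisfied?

1/5

(0,2)% 1/1
(0,5)% 3/3
(1,0)@ 2/2
(1,2)% 3/4
(1,4)% 4/4
(1,5)% 4/4
(1,6)% 2/2
(2,0)@ 2/2
(2,1)@ 2/4
(2,2)% 3/4
(2,3)% 6/6
(2,4)% 6/6
(3,3)% 6/7
(3,4)% 7/7
(3,5)% 5/5
(3,6)% 2/2
(4,0)@ 2/2
(4,1)@ 4/4
(4,2)@ 3/5
(4,3)% 3/7
(4,4)% 6/8
(4,5)% 6/7
(5,0)@ 2/2
(5,2)@ 3/4
(5,3)@ 3/5
(5,4)@ 1/5
(5,5)% 3/4
(5,6)% 2/2
The smallest same-type fraction is 1/5 at (5,4), which reduces to 1/5. Any threshold above that leaves this agent unsatisfied.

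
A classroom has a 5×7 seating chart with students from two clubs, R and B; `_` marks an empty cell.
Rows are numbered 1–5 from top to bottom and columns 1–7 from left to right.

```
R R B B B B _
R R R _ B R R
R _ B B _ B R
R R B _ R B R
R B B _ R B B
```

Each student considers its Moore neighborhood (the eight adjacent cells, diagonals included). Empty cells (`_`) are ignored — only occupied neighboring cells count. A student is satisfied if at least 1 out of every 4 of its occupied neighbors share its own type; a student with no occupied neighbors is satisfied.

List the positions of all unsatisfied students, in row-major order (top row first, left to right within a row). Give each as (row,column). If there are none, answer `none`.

(4,5), (4,7)

(1,1)R 3/3 ok
(1,2)R 4/5 ok
(1,3)B 1/4 ok
(1,4)B 3/4 ok
(1,5)B 3/4 ok
(1,6)B 2/4 ok
(2,1)R 4/4 ok
(2,2)R 5/7 ok
(2,3)R 2/6 ok
(2,5)B 5/6 ok
(2,6)R 2/6 ok
(2,7)R 2/4 ok
(3,1)R 4/4 ok
(3,3)B 2/5 ok
(3,4)B 3/5 ok
(3,6)B 2/7 ok
(3,7)R 3/5 ok
(4,1)R 3/4 ok
(4,2)R 3/7 ok
(4,3)B 4/5 ok
(4,5)R 1/5 unhappy
(4,6)B 3/7 ok
(4,7)R 1/5 unhappy
(5,1)R 2/3 ok
(5,2)B 2/5 ok
(5,3)B 2/3 ok
(5,5)R 1/3 ok
(5,6)B 2/5 ok
(5,7)B 2/3 ok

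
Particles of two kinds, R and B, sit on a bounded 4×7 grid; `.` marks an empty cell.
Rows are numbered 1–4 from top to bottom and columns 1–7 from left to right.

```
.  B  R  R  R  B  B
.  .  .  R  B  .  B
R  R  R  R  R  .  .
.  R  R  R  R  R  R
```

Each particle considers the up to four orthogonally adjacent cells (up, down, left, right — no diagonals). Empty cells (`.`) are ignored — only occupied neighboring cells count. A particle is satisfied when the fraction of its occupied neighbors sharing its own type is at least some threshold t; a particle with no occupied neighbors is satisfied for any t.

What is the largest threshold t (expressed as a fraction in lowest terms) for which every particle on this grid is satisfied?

Row 1: (1,2)B 0/1 · (1,3)R 1/2 · (1,4)R 3/3 · (1,5)R 1/3 · (1,6)B 1/2 · (1,7)B 2/2
Row 2: (2,4)R 2/3 · (2,5)B 0/3 · (2,7)B 1/1
Row 3: (3,1)R 1/1 · (3,2)R 3/3 · (3,3)R 3/3 · (3,4)R 4/4 · (3,5)R 2/3
Row 4: (4,2)R 2/2 · (4,3)R 3/3 · (4,4)R 3/3 · (4,5)R 3/3 · (4,6)R 2/2 · (4,7)R 1/1
The smallest same-type fraction is 0/1 at (1,2), which reduces to 0/1. Any threshold above that leaves this particle unsatisfied.

0/1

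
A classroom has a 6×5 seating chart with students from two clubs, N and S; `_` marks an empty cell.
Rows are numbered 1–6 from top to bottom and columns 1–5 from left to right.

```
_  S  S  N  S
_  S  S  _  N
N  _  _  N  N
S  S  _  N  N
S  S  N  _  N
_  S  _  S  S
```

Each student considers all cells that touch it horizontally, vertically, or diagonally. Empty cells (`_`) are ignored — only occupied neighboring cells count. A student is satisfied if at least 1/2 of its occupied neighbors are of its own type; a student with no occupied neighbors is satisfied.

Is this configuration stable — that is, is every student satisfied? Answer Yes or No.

No

Row 1: (1,2)S 3/3 satisfied · (1,3)S 3/4 satisfied · (1,4)N 1/4 not · (1,5)S 0/2 not
Row 2: (2,2)S 3/4 satisfied · (2,3)S 3/5 satisfied · (2,5)N 3/4 satisfied
Row 3: (3,1)N 0/3 not · (3,4)N 4/5 satisfied · (3,5)N 4/4 satisfied
Row 4: (4,1)S 3/4 satisfied · (4,2)S 3/5 satisfied · (4,4)N 5/5 satisfied · (4,5)N 4/4 satisfied
Row 5: (5,1)S 4/4 satisfied · (5,2)S 4/5 satisfied · (5,3)N 1/5 not · (5,5)N 2/4 satisfied
Row 6: (6,2)S 2/3 satisfied · (6,4)S 1/3 not · (6,5)S 1/2 satisfied
For instance (1,4) has only 1/4 same-type neighbors, below 1/2.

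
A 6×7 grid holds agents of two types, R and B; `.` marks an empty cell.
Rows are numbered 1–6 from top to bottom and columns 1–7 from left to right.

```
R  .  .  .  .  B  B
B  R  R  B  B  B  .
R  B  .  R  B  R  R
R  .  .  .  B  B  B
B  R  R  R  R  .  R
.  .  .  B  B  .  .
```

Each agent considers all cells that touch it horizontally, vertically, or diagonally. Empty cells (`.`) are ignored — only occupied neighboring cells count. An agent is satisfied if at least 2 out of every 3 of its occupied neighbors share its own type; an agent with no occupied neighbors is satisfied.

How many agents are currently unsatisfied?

20

(1,1)R 1/2 not
(1,6)B 3/3 satisfied
(1,7)B 2/2 satisfied
(2,1)B 1/4 not
(2,2)R 3/5 not
(2,3)R 2/4 not
(2,4)B 2/4 not
(2,5)B 4/6 satisfied
(2,6)B 4/6 satisfied
(3,1)R 2/4 not
(3,2)B 1/5 not
(3,4)R 1/5 not
(3,5)B 5/7 satisfied
(3,6)R 1/7 not
(3,7)R 1/4 not
(4,1)R 2/4 not
(4,5)B 2/6 not
(4,6)B 3/7 not
(4,7)B 1/4 not
(5,1)B 0/2 not
(5,2)R 2/3 satisfied
(5,3)R 2/3 satisfied
(5,4)R 2/5 not
(5,5)R 1/5 not
(5,7)R 0/2 not
(6,4)B 1/4 not
(6,5)B 1/3 not
Unsatisfied: (1,1), (2,1), (2,2), (2,3), (2,4), (3,1), (3,2), (3,4), (3,6), (3,7), (4,1), (4,5), (4,6), (4,7), (5,1), (5,4), (5,5), (5,7), (6,4), (6,5) — 20 in total.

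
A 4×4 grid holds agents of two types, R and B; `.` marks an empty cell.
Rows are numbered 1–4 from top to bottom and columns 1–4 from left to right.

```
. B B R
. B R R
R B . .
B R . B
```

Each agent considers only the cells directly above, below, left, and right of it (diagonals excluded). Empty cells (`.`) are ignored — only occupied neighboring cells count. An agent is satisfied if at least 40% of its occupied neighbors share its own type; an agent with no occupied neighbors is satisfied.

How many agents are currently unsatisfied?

6

Row 1: (1,2)B 2/2 ✓ · (1,3)B 1/3 ✗ · (1,4)R 1/2 ✓
Row 2: (2,2)B 2/3 ✓ · (2,3)R 1/3 ✗ · (2,4)R 2/2 ✓
Row 3: (3,1)R 0/2 ✗ · (3,2)B 1/3 ✗
Row 4: (4,1)B 0/2 ✗ · (4,2)R 0/2 ✗ · (4,4)B 0/0 ✓
Unsatisfied: (1,3), (2,3), (3,1), (3,2), (4,1), (4,2) — 6 in total.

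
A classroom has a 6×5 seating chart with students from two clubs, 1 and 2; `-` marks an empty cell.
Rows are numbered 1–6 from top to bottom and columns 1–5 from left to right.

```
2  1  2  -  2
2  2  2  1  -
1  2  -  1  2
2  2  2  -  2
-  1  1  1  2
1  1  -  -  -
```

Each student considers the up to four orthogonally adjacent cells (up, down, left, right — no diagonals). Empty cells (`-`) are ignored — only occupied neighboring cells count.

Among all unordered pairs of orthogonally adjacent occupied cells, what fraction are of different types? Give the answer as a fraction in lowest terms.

Scan each occupied cell's neighbors to the right and below so each pair is counted once.
Row 1: 2(1,1)–1(1,2)≠ 2(1,1)–2(2,1)= 1(1,2)–2(1,3)≠ 1(1,2)–2(2,2)≠ 2(1,3)–2(2,3)=  → 3/5 unlike.
Row 2: 2(2,1)–2(2,2)= 2(2,1)–1(3,1)≠ 2(2,2)–2(2,3)= 2(2,2)–2(3,2)= 2(2,3)–1(2,4)≠ 1(2,4)–1(3,4)=  → 2/6 unlike.
Row 3: 1(3,1)–2(3,2)≠ 1(3,1)–2(4,1)≠ 2(3,2)–2(4,2)= 1(3,4)–2(3,5)≠ 2(3,5)–2(4,5)=  → 3/5 unlike.
Row 4: 2(4,1)–2(4,2)= 2(4,2)–2(4,3)= 2(4,2)–1(5,2)≠ 2(4,3)–1(5,3)≠ 2(4,5)–2(5,5)=  → 2/5 unlike.
Row 5: 1(5,2)–1(5,3)= 1(5,2)–1(6,2)= 1(5,3)–1(5,4)= 1(5,4)–2(5,5)≠  → 1/4 unlike.
Row 6: 1(6,1)–1(6,2)=  → 0/1 unlike.
Total adjacent occupied pairs: 26; unlike-type pairs: 11.
11/26 is already in lowest terms.

11/26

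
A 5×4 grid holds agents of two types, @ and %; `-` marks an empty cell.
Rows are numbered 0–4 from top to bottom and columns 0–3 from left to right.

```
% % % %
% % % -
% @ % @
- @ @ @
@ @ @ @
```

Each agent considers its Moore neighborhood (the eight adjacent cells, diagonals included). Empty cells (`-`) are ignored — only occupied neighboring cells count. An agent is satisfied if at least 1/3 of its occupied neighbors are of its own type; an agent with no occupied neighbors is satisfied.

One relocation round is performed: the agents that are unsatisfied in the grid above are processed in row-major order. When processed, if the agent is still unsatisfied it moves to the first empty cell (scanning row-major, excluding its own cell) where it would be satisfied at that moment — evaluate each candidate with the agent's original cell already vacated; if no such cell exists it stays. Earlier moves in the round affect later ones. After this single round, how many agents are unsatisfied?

Initially unsatisfied (in order): (2,1), (2,2).
  (2,1) → (3,0).
  (2,2): now satisfied by earlier moves; stays.
Resulting grid:
% % % %
% % % -
% - % @
@ @ @ @
@ @ @ @
All satisfied now.

0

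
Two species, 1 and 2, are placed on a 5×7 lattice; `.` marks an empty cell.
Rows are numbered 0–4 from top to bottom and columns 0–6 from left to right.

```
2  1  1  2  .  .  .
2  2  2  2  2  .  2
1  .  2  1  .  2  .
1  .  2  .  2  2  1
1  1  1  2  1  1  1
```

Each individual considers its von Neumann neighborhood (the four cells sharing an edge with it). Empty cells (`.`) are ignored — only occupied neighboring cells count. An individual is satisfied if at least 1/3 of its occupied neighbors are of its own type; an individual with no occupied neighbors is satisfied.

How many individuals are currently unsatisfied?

Row 0: (0,0)2 1/2 ok · (0,1)1 1/3 ok · (0,2)1 1/3 ok · (0,3)2 1/2 ok
Row 1: (1,0)2 2/3 ok · (1,1)2 2/3 ok · (1,2)2 3/4 ok · (1,3)2 3/4 ok · (1,4)2 1/1 ok · (1,6)2 0/0 ok
Row 2: (2,0)1 1/2 ok · (2,2)2 2/3 ok · (2,3)1 0/2 unhappy · (2,5)2 1/1 ok
Row 3: (3,0)1 2/2 ok · (3,2)2 1/2 ok · (3,4)2 1/2 ok · (3,5)2 2/4 ok · (3,6)1 1/2 ok
Row 4: (4,0)1 2/2 ok · (4,1)1 2/2 ok · (4,2)1 1/3 ok · (4,3)2 0/2 unhappy · (4,4)1 1/3 ok · (4,5)1 2/3 ok · (4,6)1 2/2 ok
Unsatisfied: (2,3), (4,3) — 2 in total.

2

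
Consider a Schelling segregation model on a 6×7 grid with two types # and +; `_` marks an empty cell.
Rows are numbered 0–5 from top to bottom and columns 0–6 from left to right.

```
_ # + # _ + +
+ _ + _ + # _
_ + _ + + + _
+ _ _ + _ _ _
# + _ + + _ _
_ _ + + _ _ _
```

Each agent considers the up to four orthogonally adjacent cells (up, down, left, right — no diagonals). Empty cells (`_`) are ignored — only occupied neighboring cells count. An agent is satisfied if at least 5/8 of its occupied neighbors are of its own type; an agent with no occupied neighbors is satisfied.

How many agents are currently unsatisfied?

10

Row 0: (0,1)# 0/1 unhappy · (0,2)+ 1/3 unhappy · (0,3)# 0/1 unhappy · (0,5)+ 1/2 unhappy · (0,6)+ 1/1 ok
Row 1: (1,0)+ 0/0 ok · (1,2)+ 1/1 ok · (1,4)+ 1/2 unhappy · (1,5)# 0/3 unhappy
Row 2: (2,1)+ 0/0 ok · (2,3)+ 2/2 ok · (2,4)+ 3/3 ok · (2,5)+ 1/2 unhappy
Row 3: (3,0)+ 0/1 unhappy · (3,3)+ 2/2 ok
Row 4: (4,0)# 0/2 unhappy · (4,1)+ 0/1 unhappy · (4,3)+ 3/3 ok · (4,4)+ 1/1 ok
Row 5: (5,2)+ 1/1 ok · (5,3)+ 2/2 ok
Unsatisfied: (0,1), (0,2), (0,3), (0,5), (1,4), (1,5), (2,5), (3,0), (4,0), (4,1) — 10 in total.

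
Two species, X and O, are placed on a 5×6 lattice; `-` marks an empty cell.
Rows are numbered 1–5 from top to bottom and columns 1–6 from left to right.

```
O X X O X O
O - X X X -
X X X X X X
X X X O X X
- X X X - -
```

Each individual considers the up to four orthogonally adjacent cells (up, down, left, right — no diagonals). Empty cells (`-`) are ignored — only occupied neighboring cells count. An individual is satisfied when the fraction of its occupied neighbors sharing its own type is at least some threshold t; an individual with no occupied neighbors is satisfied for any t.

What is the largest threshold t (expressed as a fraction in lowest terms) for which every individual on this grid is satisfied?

Row 1: (1,1)O 1/2 · (1,2)X 1/2 · (1,3)X 2/3 · (1,4)O 0/3 · (1,5)X 1/3 · (1,6)O 0/1
Row 2: (2,1)O 1/2 · (2,3)X 3/3 · (2,4)X 3/4 · (2,5)X 3/3
Row 3: (3,1)X 2/3 · (3,2)X 3/3 · (3,3)X 4/4 · (3,4)X 3/4 · (3,5)X 4/4 · (3,6)X 2/2
Row 4: (4,1)X 2/2 · (4,2)X 4/4 · (4,3)X 3/4 · (4,4)O 0/4 · (4,5)X 2/3 · (4,6)X 2/2
Row 5: (5,2)X 2/2 · (5,3)X 3/3 · (5,4)X 1/2
The smallest same-type fraction is 0/3 at (1,4), which reduces to 0/1. Any threshold above that leaves this individual unsatisfied.

0/1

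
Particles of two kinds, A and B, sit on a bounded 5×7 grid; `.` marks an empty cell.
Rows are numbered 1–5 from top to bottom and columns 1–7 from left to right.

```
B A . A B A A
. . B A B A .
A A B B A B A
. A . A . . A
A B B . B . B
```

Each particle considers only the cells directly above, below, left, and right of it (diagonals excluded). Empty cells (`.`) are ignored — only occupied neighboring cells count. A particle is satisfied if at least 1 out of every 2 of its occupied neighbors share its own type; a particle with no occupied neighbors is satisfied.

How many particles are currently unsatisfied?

13

Row 1: (1,1)B 0/1 unhappy · (1,2)A 0/1 unhappy · (1,4)A 1/2 ok · (1,5)B 1/3 unhappy · (1,6)A 2/3 ok · (1,7)A 1/1 ok
Row 2: (2,3)B 1/2 ok · (2,4)A 1/4 unhappy · (2,5)B 1/4 unhappy · (2,6)A 1/3 unhappy
Row 3: (3,1)A 1/1 ok · (3,2)A 2/3 ok · (3,3)B 2/3 ok · (3,4)B 1/4 unhappy · (3,5)A 0/3 unhappy · (3,6)B 0/3 unhappy · (3,7)A 1/2 ok
Row 4: (4,2)A 1/2 ok · (4,4)A 0/1 unhappy · (4,7)A 1/2 ok
Row 5: (5,1)A 0/1 unhappy · (5,2)B 1/3 unhappy · (5,3)B 1/1 ok · (5,5)B 0/0 ok · (5,7)B 0/1 unhappy
Unsatisfied: (1,1), (1,2), (1,5), (2,4), (2,5), (2,6), (3,4), (3,5), (3,6), (4,4), (5,1), (5,2), (5,7) — 13 in total.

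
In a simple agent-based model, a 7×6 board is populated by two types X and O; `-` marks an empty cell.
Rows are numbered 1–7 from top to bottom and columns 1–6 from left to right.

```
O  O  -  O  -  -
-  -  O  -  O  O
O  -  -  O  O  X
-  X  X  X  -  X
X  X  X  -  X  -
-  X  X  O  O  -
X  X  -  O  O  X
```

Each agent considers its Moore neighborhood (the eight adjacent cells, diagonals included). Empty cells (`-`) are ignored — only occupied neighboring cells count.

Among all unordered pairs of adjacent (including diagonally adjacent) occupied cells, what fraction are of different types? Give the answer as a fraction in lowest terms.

5/18

Scan each occupied cell's neighbors to the right and below (and the two forward diagonals) so each pair is counted once.
From row 1: 0 unlike of 4 pairs (running 0/4).
From row 2: 2 unlike of 7 pairs (running 2/11).
From row 3: 6 unlike of 8 pairs (running 8/19).
From row 4: 0 unlike of 10 pairs (running 8/29).
From row 5: 3 unlike of 10 pairs (running 11/39).
From row 6: 3 unlike of 12 pairs (running 14/51).
From row 7: 1 unlike of 3 pairs (running 15/54).
Total adjacent occupied pairs: 54; unlike-type pairs: 15.
15/54 reduces to 5/18.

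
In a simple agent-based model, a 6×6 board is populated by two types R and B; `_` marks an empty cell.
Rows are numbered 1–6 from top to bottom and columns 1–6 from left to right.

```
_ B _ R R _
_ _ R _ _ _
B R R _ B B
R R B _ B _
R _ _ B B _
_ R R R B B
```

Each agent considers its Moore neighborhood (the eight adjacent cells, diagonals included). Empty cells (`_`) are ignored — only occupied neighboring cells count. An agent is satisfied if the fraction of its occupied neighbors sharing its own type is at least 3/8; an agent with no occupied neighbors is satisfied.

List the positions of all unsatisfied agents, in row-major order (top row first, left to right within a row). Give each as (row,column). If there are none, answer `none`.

(1,2), (3,1), (4,3), (6,4)

(1,2)B 0/1 not
(1,4)R 2/2 satisfied
(1,5)R 1/1 satisfied
(2,3)R 3/4 satisfied
(3,1)B 0/3 not
(3,2)R 4/6 satisfied
(3,3)R 3/4 satisfied
(3,5)B 2/2 satisfied
(3,6)B 2/2 satisfied
(4,1)R 3/4 satisfied
(4,2)R 4/6 satisfied
(4,3)B 1/4 not
(4,5)B 4/4 satisfied
(5,1)R 3/3 satisfied
(5,4)B 4/6 satisfied
(5,5)B 4/5 satisfied
(6,2)R 2/2 satisfied
(6,3)R 2/3 satisfied
(6,4)R 1/4 not
(6,5)B 3/4 satisfied
(6,6)B 2/2 satisfied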